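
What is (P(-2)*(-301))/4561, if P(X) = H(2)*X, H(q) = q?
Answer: 1204/4561 ≈ 0.26398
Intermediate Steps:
P(X) = 2*X
(P(-2)*(-301))/4561 = ((2*(-2))*(-301))/4561 = -4*(-301)*(1/4561) = 1204*(1/4561) = 1204/4561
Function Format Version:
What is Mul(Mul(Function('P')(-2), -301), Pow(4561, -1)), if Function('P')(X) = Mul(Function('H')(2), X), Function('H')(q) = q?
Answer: Rational(1204, 4561) ≈ 0.26398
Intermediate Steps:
Function('P')(X) = Mul(2, X)
Mul(Mul(Function('P')(-2), -301), Pow(4561, -1)) = Mul(Mul(Mul(2, -2), -301), Pow(4561, -1)) = Mul(Mul(-4, -301), Rational(1, 4561)) = Mul(1204, Rational(1, 4561)) = Rational(1204, 4561)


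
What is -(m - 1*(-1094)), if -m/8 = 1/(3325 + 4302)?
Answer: -8343930/7627 ≈ -1094.0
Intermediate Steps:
m = -8/7627 (m = -8/(3325 + 4302) = -8/7627 ≈ -0.0010489)
-(m - 1*(-1094)) = -(-8/7627 - 1*(-1094)) = -(-8/7627 + 1094) = -1*8343930/7627 = -8343930/7627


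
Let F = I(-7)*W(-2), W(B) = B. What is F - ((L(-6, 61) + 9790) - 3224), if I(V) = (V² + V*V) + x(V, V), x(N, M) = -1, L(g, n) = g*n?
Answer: -6394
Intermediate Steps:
I(V) = -1 + 2*V² (I(V) = (V² + V*V) - 1 = (V² + V²) - 1 = 2*V² - 1 = -1 + 2*V²)
F = -194 (F = (-1 + 2*(-7)²)*(-2) = (-1 + 2*49)*(-2) = (-1 + 98)*(-2) = 97*(-2) = -194)
F - ((L(-6, 61) + 9790) - 3224) = -194 - ((-6*61 + 9790) - 3224) = -194 - ((-366 + 9790) - 3224) = -194 - (9424 - 3224) = -194 - 1*6200 = -194 - 6200 = -6394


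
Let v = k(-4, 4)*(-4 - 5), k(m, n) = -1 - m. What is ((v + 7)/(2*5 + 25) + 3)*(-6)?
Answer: -102/7 ≈ -14.571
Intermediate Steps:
v = -27 (v = (-1 - 1*(-4))*(-4 - 5) = (-1 + 4)*(-9) = 3*(-9) = -27)
((v + 7)/(2*5 + 25) + 3)*(-6) = ((-27 + 7)/(2*5 + 25) + 3)*(-6) = (-20/(10 + 25) + 3)*(-6) = (-20/35 + 3)*(-6) = (-20*1/35 + 3)*(-6) = (-4/7 + 3)*(-6) = (17/7)*(-6) = -102/7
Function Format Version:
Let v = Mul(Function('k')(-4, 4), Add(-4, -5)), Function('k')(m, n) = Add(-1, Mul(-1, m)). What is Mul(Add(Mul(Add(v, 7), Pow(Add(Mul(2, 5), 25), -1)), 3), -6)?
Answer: Rational(-102, 7) ≈ -14.571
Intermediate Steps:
v = -27 (v = Mul(Add(-1, Mul(-1, -4)), Add(-4, -5)) = Mul(Add(-1, 4), -9) = Mul(3, -9) = -27)
Mul(Add(Mul(Add(v, 7), Pow(Add(Mul(2, 5), 25), -1)), 3), -6) = Mul(Add(Mul(Add(-27, 7), Pow(Add(Mul(2, 5), 25), -1)), 3), -6) = Mul(Add(Mul(-20, Pow(Add(10, 25), -1)), 3), -6) = Mul(Add(Mul(-20, Pow(35, -1)), 3), -6) = Mul(Add(Mul(-20, Rational(1, 35)), 3), -6) = Mul(Add(Rational(-4, 7), 3), -6) = Mul(Rational(17, 7), -6) = Rational(-102, 7)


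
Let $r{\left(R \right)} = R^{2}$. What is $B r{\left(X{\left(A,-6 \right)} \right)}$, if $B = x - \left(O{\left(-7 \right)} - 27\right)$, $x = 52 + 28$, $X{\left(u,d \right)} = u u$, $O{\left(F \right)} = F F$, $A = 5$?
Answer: $36250$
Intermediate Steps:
$O{\left(F \right)} = F^{2}$
$X{\left(u,d \right)} = u^{2}$
$x = 80$
$B = 58$ ($B = 80 - \left(\left(-7\right)^{2} - 27\right) = 80 - \left(49 - 27\right) = 80 - 22 = 58$)
$B r{\left(X{\left(A,-6 \right)} \right)} = 58 \left(5^{2}\right)^{2} = 58 \cdot 25^{2} = 58 \cdot 625 = 36250$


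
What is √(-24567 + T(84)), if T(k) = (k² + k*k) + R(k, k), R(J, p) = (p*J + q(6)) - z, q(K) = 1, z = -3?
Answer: I*√3395 ≈ 58.267*I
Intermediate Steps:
R(J, p) = 4 + J*p (R(J, p) = (p*J + 1) - 1*(-3) = (J*p + 1) + 3 = (1 + J*p) + 3 = 4 + J*p)
T(k) = 4 + 3*k² (T(k) = (k² + k*k) + (4 + k*k) = (k² + k²) + (4 + k²) = 2*k² + (4 + k²) = 4 + 3*k²)
√(-24567 + T(84)) = √(-24567 + (4 + 3*84²)) = √(-24567 + (4 + 3*7056)) = √(-24567 + (4 + 21168)) = √(-24567 + 21172) = √(-3395) = I*√3395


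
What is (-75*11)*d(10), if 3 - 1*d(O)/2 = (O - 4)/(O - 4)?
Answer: -3300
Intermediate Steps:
d(O) = 4 (d(O) = 6 - 2*(O - 4)/(O - 4) = 6 - 2*(-4 + O)/(-4 + O) = 6 - 2*1 = 6 - 2 = 4)
(-75*11)*d(10) = -75*11*4 = -825*4 = -3300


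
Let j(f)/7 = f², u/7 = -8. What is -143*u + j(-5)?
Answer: 8183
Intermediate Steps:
u = -56 (u = 7*(-8) = -56)
j(f) = 7*f²
-143*u + j(-5) = -143*(-56) + 7*(-5)² = 8008 + 7*25 = 8008 + 175 = 8183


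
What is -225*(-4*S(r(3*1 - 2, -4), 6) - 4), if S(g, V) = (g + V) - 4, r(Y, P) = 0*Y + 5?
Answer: 7200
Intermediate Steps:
r(Y, P) = 5 (r(Y, P) = 0 + 5 = 5)
S(g, V) = -4 + V + g (S(g, V) = (V + g) - 4 = -4 + V + g)
-225*(-4*S(r(3*1 - 2, -4), 6) - 4) = -225*(-4*(-4 + 6 + 5) - 4) = -225*(-4*7 - 4) = -225*(-28 - 4) = -225*(-32) = 7200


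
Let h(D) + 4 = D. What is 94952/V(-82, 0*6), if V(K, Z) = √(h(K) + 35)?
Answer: -94952*I*√51/51 ≈ -13296.0*I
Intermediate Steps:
h(D) = -4 + D
V(K, Z) = √(31 + K) (V(K, Z) = √((-4 + K) + 35) = √(31 + K))
94952/V(-82, 0*6) = 94952/(√(31 - 82)) = 94952/(√(-51)) = 94952/((I*√51)) = 94952*(-I*√51/51) = -94952*I*√51/51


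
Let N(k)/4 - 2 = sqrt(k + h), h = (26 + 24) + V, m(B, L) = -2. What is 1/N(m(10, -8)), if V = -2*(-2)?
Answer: -1/96 + sqrt(13)/96 ≈ 0.027141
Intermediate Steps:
V = 4
h = 54 (h = (26 + 24) + 4 = 50 + 4 = 54)
N(k) = 8 + 4*sqrt(54 + k) (N(k) = 8 + 4*sqrt(k + 54) = 8 + 4*sqrt(54 + k))
1/N(m(10, -8)) = 1/(8 + 4*sqrt(54 - 2)) = 1/(8 + 4*sqrt(52)) = 1/(8 + 4*(2*sqrt(13))) = 1/(8 + 8*sqrt(13))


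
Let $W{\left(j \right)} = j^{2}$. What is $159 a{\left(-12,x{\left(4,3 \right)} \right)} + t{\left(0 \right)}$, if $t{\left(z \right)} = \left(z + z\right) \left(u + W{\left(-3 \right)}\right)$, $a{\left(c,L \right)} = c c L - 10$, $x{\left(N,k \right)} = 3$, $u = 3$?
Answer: $67098$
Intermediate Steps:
$a{\left(c,L \right)} = -10 + L c^{2}$ ($a{\left(c,L \right)} = c^{2} L - 10 = L c^{2} - 10 = -10 + L c^{2}$)
$t{\left(z \right)} = 24 z$ ($t{\left(z \right)} = \left(z + z\right) \left(3 + \left(-3\right)^{2}\right) = 2 z \left(3 + 9\right) = 2 z 12 = 24 z$)
$159 a{\left(-12,x{\left(4,3 \right)} \right)} + t{\left(0 \right)} = 159 \left(-10 + 3 \left(-12\right)^{2}\right) + 24 \cdot 0 = 159 \left(-10 + 3 \cdot 144\right) + 0 = 159 \left(-10 + 432\right) + 0 = 159 \cdot 422 + 0 = 67098 + 0 = 67098$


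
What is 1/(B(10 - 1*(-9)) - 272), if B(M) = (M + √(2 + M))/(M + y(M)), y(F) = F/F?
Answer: -1807/489787 - √21/1469361 ≈ -0.0036925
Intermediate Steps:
y(F) = 1
B(M) = (M + √(2 + M))/(1 + M) (B(M) = (M + √(2 + M))/(M + 1) = (M + √(2 + M))/(1 + M))
1/(B(10 - 1*(-9)) - 272) = 1/(((10 - 1*(-9)) + √(2 + (10 - 1*(-9))))/(1 + (10 - 1*(-9))) - 272) = 1/(((10 + 9) + √(2 + (10 + 9)))/(1 + (10 + 9)) - 272) = 1/((19 + √(2 + 19))/(1 + 19) - 272) = 1/((19 + √21)/20 - 272) = 1/((19/20 + √21/20) - 272) = 1/(-5421/20 + √21/20)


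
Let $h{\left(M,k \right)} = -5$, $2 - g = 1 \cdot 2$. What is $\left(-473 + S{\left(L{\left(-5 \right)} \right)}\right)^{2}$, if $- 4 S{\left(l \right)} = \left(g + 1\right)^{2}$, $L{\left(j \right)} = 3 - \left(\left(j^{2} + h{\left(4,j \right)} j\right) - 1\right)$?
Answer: $\frac{3583449}{16} \approx 2.2397 \cdot 10^{5}$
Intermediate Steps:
$g = 0$ ($g = 2 - 1 \cdot 2 = 2 - 2 = 0$)
$L{\left(j \right)} = 4 - j^{2} + 5 j$ ($L{\left(j \right)} = 3 - \left(\left(j^{2} - 5 j\right) - 1\right) = 3 - \left(-1 + j^{2} - 5 j\right) = 3 + \left(1 - j^{2} + 5 j\right) = 4 - j^{2} + 5 j$)
$S{\left(l \right)} = - \frac{1}{4}$ ($S{\left(l \right)} = - \frac{\left(0 + 1\right)^{2}}{4} = - \frac{1^{2}}{4} = \left(- \frac{1}{4}\right) 1 = - \frac{1}{4}$)
$\left(-473 + S{\left(L{\left(-5 \right)} \right)}\right)^{2} = \left(-473 - \frac{1}{4}\right)^{2} = \left(- \frac{1893}{4}\right)^{2} = \frac{3583449}{16}$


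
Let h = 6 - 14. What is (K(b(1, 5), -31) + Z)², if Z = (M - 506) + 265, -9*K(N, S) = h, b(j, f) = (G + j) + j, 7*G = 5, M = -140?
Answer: 11703241/81 ≈ 1.4448e+5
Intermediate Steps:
G = 5/7 (G = (⅐)*5 = 5/7 ≈ 0.71429)
b(j, f) = 5/7 + 2*j (b(j, f) = (5/7 + j) + j = 5/7 + 2*j)
h = -8
K(N, S) = 8/9 (K(N, S) = -⅑*(-8) = 8/9)
Z = -381 (Z = (-140 - 506) + 265 = -646 + 265 = -381)
(K(b(1, 5), -31) + Z)² = (8/9 - 381)² = (-3421/9)² = 11703241/81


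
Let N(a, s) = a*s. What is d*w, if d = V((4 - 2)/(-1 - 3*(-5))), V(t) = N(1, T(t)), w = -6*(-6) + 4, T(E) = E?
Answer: 40/7 ≈ 5.7143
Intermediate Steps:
w = 40 (w = 36 + 4 = 40)
V(t) = t (V(t) = 1*t = t)
d = ⅐ (d = (4 - 2)/(-1 - 3*(-5)) = 2/(-1 + 15) = 2/14 = 2*(1/14) = ⅐ ≈ 0.14286)
d*w = (⅐)*40 = 40/7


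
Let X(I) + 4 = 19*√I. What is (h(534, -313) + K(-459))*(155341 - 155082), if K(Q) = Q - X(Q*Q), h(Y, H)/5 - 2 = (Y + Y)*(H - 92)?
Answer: -562513294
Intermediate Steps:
h(Y, H) = 10 + 10*Y*(-92 + H) (h(Y, H) = 10 + 5*((Y + Y)*(H - 92)) = 10 + 5*((2*Y)*(-92 + H)) = 10 + 5*(2*Y*(-92 + H)) = 10 + 10*Y*(-92 + H))
X(I) = -4 + 19*√I
K(Q) = 4 + Q - 19*√(Q²) (K(Q) = Q - (-4 + 19*√(Q*Q)) = Q - (-4 + 19*√(Q²)) = Q + (4 - 19*√(Q²)) = 4 + Q - 19*√(Q²))
(h(534, -313) + K(-459))*(155341 - 155082) = ((10 - 920*534 + 10*(-313)*534) + (4 - 459 - 19*√((-459)²)))*(155341 - 155082) = ((10 - 491280 - 1671420) + (4 - 459 - 19*√210681))*259 = (-2162690 + (4 - 459 - 19*459))*259 = (-2162690 + (4 - 459 - 8721))*259 = (-2162690 - 9176)*259 = -2171866*259 = -562513294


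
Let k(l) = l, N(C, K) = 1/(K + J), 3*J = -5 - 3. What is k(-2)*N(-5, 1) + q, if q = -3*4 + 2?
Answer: -44/5 ≈ -8.8000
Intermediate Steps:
J = -8/3 (J = (-5 - 3)/3 = (1/3)*(-8) = -8/3 ≈ -2.6667)
N(C, K) = 1/(-8/3 + K) (N(C, K) = 1/(K - 8/3) = 1/(-8/3 + K))
q = -10 (q = -12 + 2 = -10)
k(-2)*N(-5, 1) + q = -6/(-8 + 3*1) - 10 = -6/(-8 + 3) - 10 = -6/(-5) - 10 = -6*(-1)/5 - 10 = -2*(-3/5) - 10 = 6/5 - 10 = -44/5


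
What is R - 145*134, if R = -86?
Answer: -19516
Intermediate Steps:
R - 145*134 = -86 - 145*134 = -86 - 19430 = -19516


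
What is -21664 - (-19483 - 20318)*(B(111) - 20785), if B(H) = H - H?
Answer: -827285449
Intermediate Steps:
B(H) = 0
-21664 - (-19483 - 20318)*(B(111) - 20785) = -21664 - (-19483 - 20318)*(0 - 20785) = -21664 - (-39801)*(-20785) = -21664 - 1*827263785 = -21664 - 827263785 = -827285449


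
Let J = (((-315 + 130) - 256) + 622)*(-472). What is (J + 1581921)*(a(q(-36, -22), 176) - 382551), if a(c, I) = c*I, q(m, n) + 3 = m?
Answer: -582755263935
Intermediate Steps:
q(m, n) = -3 + m
a(c, I) = I*c
J = -85432 (J = ((-185 - 256) + 622)*(-472) = (-441 + 622)*(-472) = 181*(-472) = -85432)
(J + 1581921)*(a(q(-36, -22), 176) - 382551) = (-85432 + 1581921)*(176*(-3 - 36) - 382551) = 1496489*(176*(-39) - 382551) = 1496489*(-6864 - 382551) = 1496489*(-389415) = -582755263935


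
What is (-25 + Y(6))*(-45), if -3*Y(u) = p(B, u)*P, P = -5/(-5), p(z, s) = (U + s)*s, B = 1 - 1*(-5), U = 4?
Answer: 2025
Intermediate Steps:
B = 6 (B = 1 + 5 = 6)
p(z, s) = s*(4 + s) (p(z, s) = (4 + s)*s = s*(4 + s))
P = 1 (P = -5*(-1/5) = 1)
Y(u) = -u*(4 + u)/3
(-25 + Y(6))*(-45) = (-25 - 1/3*6*(4 + 6))*(-45) = (-25 - 1/3*6*10)*(-45) = (-25 - 20)*(-45) = -45*(-45) = 2025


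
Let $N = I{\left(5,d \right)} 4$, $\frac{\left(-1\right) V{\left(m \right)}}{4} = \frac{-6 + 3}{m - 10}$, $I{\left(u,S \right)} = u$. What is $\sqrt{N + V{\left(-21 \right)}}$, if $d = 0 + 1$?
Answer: $\frac{4 \sqrt{1178}}{31} \approx 4.4286$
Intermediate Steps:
$d = 1$
$V{\left(m \right)} = \frac{12}{-10 + m}$ ($V{\left(m \right)} = - 4 \frac{-6 + 3}{m - 10} = - 4 \left(- \frac{3}{-10 + m}\right) = \frac{12}{-10 + m}$)
$N = 20$ ($N = 5 \cdot 4 = 20$)
$\sqrt{N + V{\left(-21 \right)}} = \sqrt{20 + \frac{12}{-10 - 21}} = \sqrt{20 + \frac{12}{-31}} = \sqrt{20 + 12 \left(- \frac{1}{31}\right)} = \sqrt{20 - \frac{12}{31}} = \sqrt{\frac{608}{31}} = \frac{4 \sqrt{1178}}{31}$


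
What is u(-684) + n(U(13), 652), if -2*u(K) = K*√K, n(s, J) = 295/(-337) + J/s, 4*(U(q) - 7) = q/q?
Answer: 870341/9773 + 2052*I*√19 ≈ 89.056 + 8944.5*I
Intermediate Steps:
U(q) = 29/4 (U(q) = 7 + (q/q)/4 = 7 + (¼)*1 = 7 + ¼ = 29/4)
n(s, J) = -295/337 + J/s (n(s, J) = 295*(-1/337) + J/s = -295/337 + J/s)
u(K) = -K^(3/2)/2 (u(K) = -K*√K/2 = -K^(3/2)/2)
u(-684) + n(U(13), 652) = -(-2052)*I*√19 + (-295/337 + 652/(29/4)) = -(-2052)*I*√19 + (-295/337 + 652*(4/29)) = 2052*I*√19 + (-295/337 + 2608/29) = 2052*I*√19 + 870341/9773 = 870341/9773 + 2052*I*√19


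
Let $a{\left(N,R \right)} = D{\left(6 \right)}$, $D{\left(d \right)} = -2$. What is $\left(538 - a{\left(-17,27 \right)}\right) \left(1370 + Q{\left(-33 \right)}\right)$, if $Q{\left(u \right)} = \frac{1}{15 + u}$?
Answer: $739770$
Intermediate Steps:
$a{\left(N,R \right)} = -2$
$\left(538 - a{\left(-17,27 \right)}\right) \left(1370 + Q{\left(-33 \right)}\right) = \left(538 - -2\right) \left(1370 + \frac{1}{15 - 33}\right) = \left(538 + 2\right) \left(1370 + \frac{1}{-18}\right) = 540 \left(1370 - \frac{1}{18}\right) = 540 \cdot \frac{24659}{18} = 739770$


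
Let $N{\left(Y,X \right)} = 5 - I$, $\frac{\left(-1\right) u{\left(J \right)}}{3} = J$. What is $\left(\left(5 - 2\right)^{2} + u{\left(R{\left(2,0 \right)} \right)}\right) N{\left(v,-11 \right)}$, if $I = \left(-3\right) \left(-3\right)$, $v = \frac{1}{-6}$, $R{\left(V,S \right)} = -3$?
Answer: $-72$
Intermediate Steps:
$v = - \frac{1}{6} \approx -0.16667$
$u{\left(J \right)} = - 3 J$
$I = 9$
$N{\left(Y,X \right)} = -4$ ($N{\left(Y,X \right)} = 5 - 9 = -4$)
$\left(\left(5 - 2\right)^{2} + u{\left(R{\left(2,0 \right)} \right)}\right) N{\left(v,-11 \right)} = \left(\left(5 - 2\right)^{2} - -9\right) \left(-4\right) = \left(3^{2} + 9\right) \left(-4\right) = \left(9 + 9\right) \left(-4\right) = 18 \left(-4\right) = -72$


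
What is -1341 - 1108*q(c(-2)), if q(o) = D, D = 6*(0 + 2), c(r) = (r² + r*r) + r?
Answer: -14637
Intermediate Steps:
c(r) = r + 2*r² (c(r) = (r² + r²) + r = 2*r² + r = r + 2*r²)
D = 12 (D = 6*2 = 12)
q(o) = 12
-1341 - 1108*q(c(-2)) = -1341 - 1108*12 = -1341 - 13296 = -14637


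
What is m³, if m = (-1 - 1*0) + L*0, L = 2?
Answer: -1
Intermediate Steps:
m = -1 (m = (-1 - 1*0) + 2*0 = (-1 + 0) + 0 = -1 + 0 = -1)
m³ = (-1)³ = -1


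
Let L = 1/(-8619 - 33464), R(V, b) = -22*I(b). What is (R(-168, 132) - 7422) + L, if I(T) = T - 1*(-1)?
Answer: -435474885/42083 ≈ -10348.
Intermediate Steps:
I(T) = 1 + T (I(T) = T + 1 = 1 + T)
R(V, b) = -22 - 22*b (R(V, b) = -22*(1 + b) = -22 - 22*b)
L = -1/42083 (L = 1/(-42083) = -1/42083 ≈ -2.3763e-5)
(R(-168, 132) - 7422) + L = ((-22 - 22*132) - 7422) - 1/42083 = ((-22 - 2904) - 7422) - 1/42083 = (-2926 - 7422) - 1/42083 = -10348 - 1/42083 = -435474885/42083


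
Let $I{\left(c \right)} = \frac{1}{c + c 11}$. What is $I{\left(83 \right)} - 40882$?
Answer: $- \frac{40718471}{996} \approx -40882.0$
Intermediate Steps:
$I{\left(c \right)} = \frac{1}{12 c}$ ($I{\left(c \right)} = \frac{1}{c + 11 c} = \frac{1}{12 c}$)
$I{\left(83 \right)} - 40882 = \frac{1}{12 \cdot 83} - 40882 = \frac{1}{12} \cdot \frac{1}{83} - 40882 = \frac{1}{996} - 40882 = - \frac{40718471}{996}$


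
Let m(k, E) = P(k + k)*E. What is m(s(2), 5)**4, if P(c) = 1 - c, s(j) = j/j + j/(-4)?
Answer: 0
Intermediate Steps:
s(j) = 1 - j/4 (s(j) = 1 + j*(-1/4) = 1 - j/4)
m(k, E) = E*(1 - 2*k) (m(k, E) = (1 - (k + k))*E = (1 - 2*k)*E = E*(1 - 2*k))
m(s(2), 5)**4 = (5*(1 - 2*(1 - 1/4*2)))**4 = (5*(1 - 2*(1 - 1/2)))**4 = (5*(1 - 2*1/2))**4 = (5*(1 - 1))**4 = (5*0)**4 = 0**4 = 0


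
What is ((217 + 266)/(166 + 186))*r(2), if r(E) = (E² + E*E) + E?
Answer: 2415/176 ≈ 13.722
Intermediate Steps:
r(E) = E + 2*E² (r(E) = (E² + E²) + E = 2*E² + E = E + 2*E²)
((217 + 266)/(166 + 186))*r(2) = ((217 + 266)/(166 + 186))*(2*(1 + 2*2)) = (483/352)*(2*(1 + 4)) = (483*(1/352))*(2*5) = (483/352)*10 = 2415/176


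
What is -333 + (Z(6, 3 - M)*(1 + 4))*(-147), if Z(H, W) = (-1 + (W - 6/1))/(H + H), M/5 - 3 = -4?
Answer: -1577/4 ≈ -394.25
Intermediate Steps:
M = -5 (M = 15 + 5*(-4) = 15 - 20 = -5)
Z(H, W) = (-7 + W)/(2*H) (Z(H, W) = (-1 + (W - 6))/((2*H)) = (-1 + (W - 1*6))*(1/(2*H)) = (-1 + (W - 6))*(1/(2*H)) = (-1 + (-6 + W))*(1/(2*H)) = (-7 + W)*(1/(2*H)) = (-7 + W)/(2*H))
-333 + (Z(6, 3 - M)*(1 + 4))*(-147) = -333 + (((½)*(-7 + (3 - 1*(-5)))/6)*(1 + 4))*(-147) = -333 + (((½)*(⅙)*(-7 + (3 + 5)))*5)*(-147) = -333 + (((½)*(⅙)*(-7 + 8))*5)*(-147) = -333 + (((½)*(⅙)*1)*5)*(-147) = -333 + ((1/12)*5)*(-147) = -333 + (5/12)*(-147) = -333 - 245/4 = -1577/4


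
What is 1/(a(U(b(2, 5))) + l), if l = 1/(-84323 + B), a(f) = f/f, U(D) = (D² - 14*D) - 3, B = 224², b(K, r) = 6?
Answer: 34147/34146 ≈ 1.0000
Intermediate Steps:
B = 50176
U(D) = -3 + D² - 14*D
a(f) = 1
l = -1/34147 (l = 1/(-84323 + 50176) = 1/(-34147) = -1/34147 ≈ -2.9285e-5)
1/(a(U(b(2, 5))) + l) = 1/(1 - 1/34147) = 1/(34146/34147) = 34147/34146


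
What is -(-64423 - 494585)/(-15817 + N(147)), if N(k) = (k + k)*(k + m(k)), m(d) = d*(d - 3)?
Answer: 559008/6250793 ≈ 0.089430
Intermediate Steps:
m(d) = d*(-3 + d)
N(k) = 2*k*(k + k*(-3 + k)) (N(k) = (k + k)*(k + k*(-3 + k)) = (2*k)*(k + k*(-3 + k)) = 2*k*(k + k*(-3 + k)))
-(-64423 - 494585)/(-15817 + N(147)) = -(-64423 - 494585)/(-15817 + 2*147²*(-2 + 147)) = -(-559008)/(-15817 + 2*21609*145) = -(-559008)/(-15817 + 6266610) = -(-559008)/6250793 = -1*(-559008/6250793) = 559008/6250793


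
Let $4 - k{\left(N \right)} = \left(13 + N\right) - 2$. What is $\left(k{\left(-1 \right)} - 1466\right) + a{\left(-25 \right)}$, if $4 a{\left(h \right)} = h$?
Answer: $- \frac{5913}{4} \approx -1478.3$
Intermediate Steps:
$a{\left(h \right)} = \frac{h}{4}$
$k{\left(N \right)} = -7 - N$ ($k{\left(N \right)} = 4 - \left(\left(13 + N\right) - 2\right) = 4 - \left(11 + N\right) = -7 - N$)
$\left(k{\left(-1 \right)} - 1466\right) + a{\left(-25 \right)} = \left(\left(-7 - -1\right) - 1466\right) + \frac{1}{4} \left(-25\right) = \left(\left(-7 + 1\right) - 1466\right) - \frac{25}{4} = \left(-6 - 1466\right) - \frac{25}{4} = -1472 - \frac{25}{4} = - \frac{5913}{4}$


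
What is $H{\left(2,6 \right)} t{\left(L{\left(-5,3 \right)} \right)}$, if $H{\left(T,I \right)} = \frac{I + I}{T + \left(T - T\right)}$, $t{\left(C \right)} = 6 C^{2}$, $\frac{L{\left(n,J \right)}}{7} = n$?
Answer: $44100$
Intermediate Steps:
$L{\left(n,J \right)} = 7 n$
$H{\left(T,I \right)} = \frac{2 I}{T}$ ($H{\left(T,I \right)} = \frac{2 I}{T + 0} = \frac{2 I}{T}$)
$H{\left(2,6 \right)} t{\left(L{\left(-5,3 \right)} \right)} = 2 \cdot 6 \cdot \frac{1}{2} \cdot 6 \left(7 \left(-5\right)\right)^{2} = 2 \cdot 6 \cdot \frac{1}{2} \cdot 6 \left(-35\right)^{2} = 6 \cdot 6 \cdot 1225 = 6 \cdot 7350 = 44100$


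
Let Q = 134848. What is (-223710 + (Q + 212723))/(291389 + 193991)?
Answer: 123861/485380 ≈ 0.25518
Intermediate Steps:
(-223710 + (Q + 212723))/(291389 + 193991) = (-223710 + (134848 + 212723))/(291389 + 193991) = (-223710 + 347571)/485380 = 123861*(1/485380) = 123861/485380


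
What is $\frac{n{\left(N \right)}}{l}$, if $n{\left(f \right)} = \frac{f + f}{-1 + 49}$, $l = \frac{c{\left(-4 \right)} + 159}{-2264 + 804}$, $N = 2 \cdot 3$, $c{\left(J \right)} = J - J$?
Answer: $- \frac{365}{159} \approx -2.2956$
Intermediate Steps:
$c{\left(J \right)} = 0$
$N = 6$
$l = - \frac{159}{1460}$ ($l = \frac{0 + 159}{-2264 + 804} = \frac{159}{-1460} = 159 \left(- \frac{1}{1460}\right) = - \frac{159}{1460} \approx -0.1089$)
$n{\left(f \right)} = \frac{f}{24}$ ($n{\left(f \right)} = \frac{2 f}{48} = 2 f \frac{1}{48} = \frac{f}{24}$)
$\frac{n{\left(N \right)}}{l} = \frac{\frac{1}{24} \cdot 6}{- \frac{159}{1460}} = \frac{1}{4} \left(- \frac{1460}{159}\right) = - \frac{365}{159}$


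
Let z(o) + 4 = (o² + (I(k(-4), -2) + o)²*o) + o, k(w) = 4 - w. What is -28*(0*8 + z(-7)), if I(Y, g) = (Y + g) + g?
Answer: 700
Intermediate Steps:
I(Y, g) = Y + 2*g
z(o) = -4 + o + o² + o*(4 + o)² (z(o) = -4 + ((o² + (((4 - 1*(-4)) + 2*(-2)) + o)²*o) + o) = -4 + ((o² + (((4 + 4) - 4) + o)²*o) + o) = -4 + ((o² + ((8 - 4) + o)²*o) + o) = -4 + ((o² + (4 + o)²*o) + o) = -4 + ((o² + o*(4 + o)²) + o) = -4 + (o + o² + o*(4 + o)²) = -4 + o + o² + o*(4 + o)²)
-28*(0*8 + z(-7)) = -28*(0*8 + (-4 - 7 + (-7)² - 7*(4 - 7)²)) = -28*(0 + (-4 - 7 + 49 - 7*(-3)²)) = -28*(0 + (-4 - 7 + 49 - 7*9)) = -28*(0 + (-4 - 7 + 49 - 63)) = -28*(0 - 25) = -28*(-25) = 700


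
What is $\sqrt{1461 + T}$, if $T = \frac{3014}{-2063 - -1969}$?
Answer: $\frac{2 \sqrt{789130}}{47} \approx 37.801$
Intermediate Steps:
$T = - \frac{1507}{47}$ ($T = \frac{3014}{-2063 + 1969} = \frac{3014}{-94} = 3014 \left(- \frac{1}{94}\right) = - \frac{1507}{47} \approx -32.064$)
$\sqrt{1461 + T} = \sqrt{1461 - \frac{1507}{47}} = \sqrt{\frac{67160}{47}} = \frac{2 \sqrt{789130}}{47}$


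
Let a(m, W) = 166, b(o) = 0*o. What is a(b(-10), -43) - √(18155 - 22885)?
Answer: 166 - I*√4730 ≈ 166.0 - 68.775*I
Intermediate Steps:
b(o) = 0
a(b(-10), -43) - √(18155 - 22885) = 166 - √(18155 - 22885) = 166 - √(-4730) = 166 - I*√4730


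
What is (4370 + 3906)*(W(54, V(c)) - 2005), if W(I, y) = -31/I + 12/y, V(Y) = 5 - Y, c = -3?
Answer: -447814360/27 ≈ -1.6586e+7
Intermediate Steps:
(4370 + 3906)*(W(54, V(c)) - 2005) = (4370 + 3906)*((-31/54 + 12/(5 - 1*(-3))) - 2005) = 8276*((-31*1/54 + 12/(5 + 3)) - 2005) = 8276*((-31/54 + 12/8) - 2005) = 8276*((-31/54 + 12*(1/8)) - 2005) = 8276*((-31/54 + 3/2) - 2005) = 8276*(25/27 - 2005) = 8276*(-54110/27) = -447814360/27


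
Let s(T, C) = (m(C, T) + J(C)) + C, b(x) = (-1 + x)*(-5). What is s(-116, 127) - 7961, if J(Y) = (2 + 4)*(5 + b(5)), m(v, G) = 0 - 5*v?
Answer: -8559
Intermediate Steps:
b(x) = 5 - 5*x
m(v, G) = -5*v
J(Y) = -90 (J(Y) = (2 + 4)*(5 + (5 - 5*5)) = 6*(5 + (5 - 25)) = 6*(5 - 20) = 6*(-15) = -90)
s(T, C) = -90 - 4*C (s(T, C) = (-5*C - 90) + C = (-90 - 5*C) + C = -90 - 4*C)
s(-116, 127) - 7961 = (-90 - 4*127) - 7961 = (-90 - 508) - 7961 = -598 - 7961 = -8559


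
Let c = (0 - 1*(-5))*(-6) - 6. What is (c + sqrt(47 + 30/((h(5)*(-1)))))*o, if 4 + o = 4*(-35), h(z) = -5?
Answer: 5184 - 144*sqrt(53) ≈ 4135.7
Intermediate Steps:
c = -36 (c = (0 + 5)*(-6) - 6 = 5*(-6) - 6 = -30 - 6 = -36)
o = -144 (o = -4 + 4*(-35) = -4 - 140 = -144)
(c + sqrt(47 + 30/((h(5)*(-1)))))*o = (-36 + sqrt(47 + 30/((-5*(-1)))))*(-144) = (-36 + sqrt(47 + 30/5))*(-144) = (-36 + sqrt(47 + 30*(1/5)))*(-144) = (-36 + sqrt(47 + 6))*(-144) = (-36 + sqrt(53))*(-144) = 5184 - 144*sqrt(53)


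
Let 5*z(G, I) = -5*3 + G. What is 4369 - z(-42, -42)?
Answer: 21902/5 ≈ 4380.4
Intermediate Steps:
z(G, I) = -3 + G/5 (z(G, I) = (-5*3 + G)/5 = (-15 + G)/5 = -3 + G/5)
4369 - z(-42, -42) = 4369 - (-3 + (1/5)*(-42)) = 4369 - (-3 - 42/5) = 4369 - 1*(-57/5) = 4369 + 57/5 = 21902/5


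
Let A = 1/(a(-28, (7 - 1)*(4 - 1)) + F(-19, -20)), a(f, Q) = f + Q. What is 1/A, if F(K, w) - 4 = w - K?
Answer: -7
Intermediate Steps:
a(f, Q) = Q + f
F(K, w) = 4 + w - K (F(K, w) = 4 + (w - K) = 4 + w - K)
A = -⅐ (A = 1/(((7 - 1)*(4 - 1) - 28) + (4 - 20 - 1*(-19))) = 1/((6*3 - 28) + (4 - 20 + 19)) = 1/((18 - 28) + 3) = 1/(-10 + 3) = 1/(-7) = -⅐ ≈ -0.14286)
1/A = 1/(-⅐) = -7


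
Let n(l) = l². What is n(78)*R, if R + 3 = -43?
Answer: -279864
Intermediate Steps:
R = -46 (R = -3 - 43 = -46)
n(78)*R = 78²*(-46) = 6084*(-46) = -279864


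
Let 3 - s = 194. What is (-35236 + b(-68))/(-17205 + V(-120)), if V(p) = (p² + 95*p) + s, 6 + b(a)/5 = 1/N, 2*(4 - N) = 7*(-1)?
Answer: 26449/10797 ≈ 2.4497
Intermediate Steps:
N = 15/2 (N = 4 - 7*(-1)/2 = 4 - ½*(-7) = 4 + 7/2 = 15/2 ≈ 7.5000)
s = -191 (s = 3 - 1*194 = 3 - 194 = -191)
b(a) = -88/3 (b(a) = -30 + 5/(15/2) = -30 + 5*(2/15) = -30 + ⅔ = -88/3)
V(p) = -191 + p² + 95*p (V(p) = (p² + 95*p) - 191 = -191 + p² + 95*p)
(-35236 + b(-68))/(-17205 + V(-120)) = (-35236 - 88/3)/(-17205 + (-191 + (-120)² + 95*(-120))) = -105796/(3*(-17205 + (-191 + 14400 - 11400))) = -105796/(3*(-17205 + 2809)) = -105796/3/(-14396) = -105796/3*(-1/14396) = 26449/10797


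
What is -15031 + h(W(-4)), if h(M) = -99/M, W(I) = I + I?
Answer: -120149/8 ≈ -15019.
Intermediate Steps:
W(I) = 2*I
-15031 + h(W(-4)) = -15031 - 99/(2*(-4)) = -15031 - 99/(-8) = -15031 - 99*(-1/8) = -15031 + 99/8 = -120149/8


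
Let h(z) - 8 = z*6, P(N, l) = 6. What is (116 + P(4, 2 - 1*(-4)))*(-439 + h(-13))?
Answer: -62098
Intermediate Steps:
h(z) = 8 + 6*z (h(z) = 8 + z*6 = 8 + 6*z)
(116 + P(4, 2 - 1*(-4)))*(-439 + h(-13)) = (116 + 6)*(-439 + (8 + 6*(-13))) = 122*(-439 + (8 - 78)) = 122*(-439 - 70) = 122*(-509) = -62098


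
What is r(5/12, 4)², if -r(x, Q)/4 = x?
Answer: 25/9 ≈ 2.7778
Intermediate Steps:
r(x, Q) = -4*x
r(5/12, 4)² = (-20/12)² = (-4*5/12)² = (-5/3)² = 25/9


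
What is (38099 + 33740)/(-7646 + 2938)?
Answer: -71839/4708 ≈ -15.259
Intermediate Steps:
(38099 + 33740)/(-7646 + 2938) = 71839/(-4708) = 71839*(-1/4708) = -71839/4708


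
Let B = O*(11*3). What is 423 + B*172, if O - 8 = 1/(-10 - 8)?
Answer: 136547/3 ≈ 45516.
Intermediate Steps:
O = 143/18 (O = 8 + 1/(-10 - 8) = 8 + 1/(-18) = 8 - 1/18 = 143/18 ≈ 7.9444)
B = 1573/6 (B = 143*(11*3)/18 = (143/18)*33 = 1573/6 ≈ 262.17)
423 + B*172 = 423 + (1573/6)*172 = 423 + 135278/3 = 136547/3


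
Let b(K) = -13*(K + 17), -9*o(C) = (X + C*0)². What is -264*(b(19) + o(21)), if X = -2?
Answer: 371008/3 ≈ 1.2367e+5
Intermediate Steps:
o(C) = -4/9 (o(C) = -(-2 + C*0)²/9 = -(-2 + 0)²/9 = -⅑*(-2)² = -⅑*4 = -4/9)
b(K) = -221 - 13*K (b(K) = -13*(17 + K) = -221 - 13*K)
-264*(b(19) + o(21)) = -264*((-221 - 13*19) - 4/9) = -264*((-221 - 247) - 4/9) = -264*(-468 - 4/9) = -264*(-4216/9) = 371008/3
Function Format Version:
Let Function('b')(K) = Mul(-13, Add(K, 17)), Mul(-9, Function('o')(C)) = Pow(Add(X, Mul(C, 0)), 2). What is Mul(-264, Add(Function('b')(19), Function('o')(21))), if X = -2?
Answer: Rational(371008, 3) ≈ 1.2367e+5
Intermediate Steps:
Function('o')(C) = Rational(-4, 9) (Function('o')(C) = Mul(Rational(-1, 9), Pow(Add(-2, Mul(C, 0)), 2)) = Mul(Rational(-1, 9), Pow(Add(-2, 0), 2)) = Mul(Rational(-1, 9), Pow(-2, 2)) = Mul(Rational(-1, 9), 4) = Rational(-4, 9))
Function('b')(K) = Add(-221, Mul(-13, K)) (Function('b')(K) = Mul(-13, Add(17, K)) = Add(-221, Mul(-13, K)))
Mul(-264, Add(Function('b')(19), Function('o')(21))) = Mul(-264, Add(Add(-221, Mul(-13, 19)), Rational(-4, 9))) = Mul(-264, Add(Add(-221, -247), Rational(-4, 9))) = Mul(-264, Add(-468, Rational(-4, 9))) = Mul(-264, Rational(-4216, 9)) = Rational(371008, 3)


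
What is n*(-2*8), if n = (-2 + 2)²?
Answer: 0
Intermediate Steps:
n = 0 (n = 0² = 0)
n*(-2*8) = 0*(-2*8) = 0*(-16) = 0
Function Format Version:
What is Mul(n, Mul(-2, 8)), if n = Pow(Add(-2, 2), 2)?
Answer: 0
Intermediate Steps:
n = 0 (n = Pow(0, 2) = 0)
Mul(n, Mul(-2, 8)) = Mul(0, Mul(-2, 8)) = Mul(0, -16) = 0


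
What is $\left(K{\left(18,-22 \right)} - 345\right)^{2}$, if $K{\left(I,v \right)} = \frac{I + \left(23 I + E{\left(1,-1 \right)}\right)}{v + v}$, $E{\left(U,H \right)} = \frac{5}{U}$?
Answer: $\frac{243890689}{1936} \approx 1.2598 \cdot 10^{5}$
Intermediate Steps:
$K{\left(I,v \right)} = \frac{5 + 24 I}{2 v}$ ($K{\left(I,v \right)} = \frac{I + \left(23 I + \frac{5}{1}\right)}{v + v} = \frac{I + \left(23 I + 5 \cdot 1\right)}{2 v} = \left(I + \left(23 I + 5\right)\right) \frac{1}{2 v} = \left(I + \left(5 + 23 I\right)\right) \frac{1}{2 v} = \left(5 + 24 I\right) \frac{1}{2 v} = \frac{5 + 24 I}{2 v}$)
$\left(K{\left(18,-22 \right)} - 345\right)^{2} = \left(\frac{5 + 24 \cdot 18}{2 \left(-22\right)} - 345\right)^{2} = \left(\frac{1}{2} \left(- \frac{1}{22}\right) \left(5 + 432\right) - 345\right)^{2} = \left(\frac{1}{2} \left(- \frac{1}{22}\right) 437 - 345\right)^{2} = \left(- \frac{437}{44} - 345\right)^{2} = \left(- \frac{15617}{44}\right)^{2} = \frac{243890689}{1936}$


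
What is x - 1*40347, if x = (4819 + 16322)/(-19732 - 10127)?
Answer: -401580738/9953 ≈ -40348.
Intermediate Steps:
x = -7047/9953 (x = 21141/(-29859) = 21141*(-1/29859) = -7047/9953 ≈ -0.70803)
x - 1*40347 = -7047/9953 - 1*40347 = -7047/9953 - 40347 = -401580738/9953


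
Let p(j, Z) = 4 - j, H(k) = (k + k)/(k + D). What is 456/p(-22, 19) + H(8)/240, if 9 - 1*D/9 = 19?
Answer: 280427/15990 ≈ 17.538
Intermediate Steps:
D = -90 (D = 81 - 9*19 = 81 - 171 = -90)
H(k) = 2*k/(-90 + k) (H(k) = (k + k)/(k - 90) = (2*k)/(-90 + k) = 2*k/(-90 + k))
456/p(-22, 19) + H(8)/240 = 456/(4 - 1*(-22)) + (2*8/(-90 + 8))/240 = 456/(4 + 22) + (2*8/(-82))*(1/240) = 456/26 + (2*8*(-1/82))*(1/240) = 456*(1/26) - 8/41*1/240 = 228/13 - 1/1230 = 280427/15990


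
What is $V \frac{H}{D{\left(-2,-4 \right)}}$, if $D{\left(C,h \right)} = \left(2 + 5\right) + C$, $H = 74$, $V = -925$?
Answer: $-13690$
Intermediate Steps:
$D{\left(C,h \right)} = 7 + C$
$V \frac{H}{D{\left(-2,-4 \right)}} = - 925 \frac{74}{7 - 2} = - 925 \cdot \frac{74}{5} = - 925 \cdot 74 \cdot \frac{1}{5} = \left(-925\right) \frac{74}{5} = -13690$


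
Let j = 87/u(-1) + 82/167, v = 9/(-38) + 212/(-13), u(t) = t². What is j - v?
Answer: 8582725/82498 ≈ 104.04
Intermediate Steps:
v = -8173/494 (v = 9*(-1/38) + 212*(-1/13) = -9/38 - 212/13 = -8173/494 ≈ -16.545)
j = 14611/167 (j = 87/((-1)²) + 82/167 = 87/1 + 82*(1/167) = 87*1 + 82/167 = 87 + 82/167 = 14611/167 ≈ 87.491)
j - v = 14611/167 - 1*(-8173/494) = 14611/167 + 8173/494 = 8582725/82498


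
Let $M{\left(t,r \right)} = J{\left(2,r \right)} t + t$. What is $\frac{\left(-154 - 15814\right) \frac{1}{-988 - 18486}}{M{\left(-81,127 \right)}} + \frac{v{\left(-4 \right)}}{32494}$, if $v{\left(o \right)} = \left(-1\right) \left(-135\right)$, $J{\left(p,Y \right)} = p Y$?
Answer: $\frac{3841637447}{933588525870} \approx 0.0041149$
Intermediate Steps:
$J{\left(p,Y \right)} = Y p$
$v{\left(o \right)} = 135$
$M{\left(t,r \right)} = t + 2 r t$ ($M{\left(t,r \right)} = r 2 t + t = 2 r t + t = t + 2 r t$)
$\frac{\left(-154 - 15814\right) \frac{1}{-988 - 18486}}{M{\left(-81,127 \right)}} + \frac{v{\left(-4 \right)}}{32494} = \frac{\left(-154 - 15814\right) \frac{1}{-988 - 18486}}{\left(-81\right) \left(1 + 2 \cdot 127\right)} + \frac{135}{32494} = \frac{\left(-15968\right) \frac{1}{-19474}}{\left(-81\right) \left(1 + 254\right)} + 135 \cdot \frac{1}{32494} = \frac{\left(-15968\right) \left(- \frac{1}{19474}\right)}{\left(-81\right) 255} + \frac{135}{32494} = \frac{7984}{9737 \left(-20655\right)} + \frac{135}{32494} = \frac{7984}{9737} \left(- \frac{1}{20655}\right) + \frac{135}{32494} = - \frac{7984}{201117735} + \frac{135}{32494} = \frac{3841637447}{933588525870}$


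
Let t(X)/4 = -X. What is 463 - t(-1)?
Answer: 459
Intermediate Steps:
t(X) = -4*X (t(X) = 4*(-X) = -4*X)
463 - t(-1) = 463 - (-4)*(-1) = 463 - 1*4 = 463 - 4 = 459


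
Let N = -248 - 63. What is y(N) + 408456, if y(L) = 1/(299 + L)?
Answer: 4901471/12 ≈ 4.0846e+5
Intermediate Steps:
N = -311
y(N) + 408456 = 1/(299 - 311) + 408456 = 1/(-12) + 408456 = -1/12 + 408456 = 4901471/12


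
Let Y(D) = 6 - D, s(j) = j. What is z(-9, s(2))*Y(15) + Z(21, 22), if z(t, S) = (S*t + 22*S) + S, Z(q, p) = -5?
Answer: -257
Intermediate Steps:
z(t, S) = 23*S + S*t (z(t, S) = (22*S + S*t) + S = 23*S + S*t)
z(-9, s(2))*Y(15) + Z(21, 22) = (2*(23 - 9))*(6 - 1*15) - 5 = (2*14)*(6 - 15) - 5 = 28*(-9) - 5 = -252 - 5 = -257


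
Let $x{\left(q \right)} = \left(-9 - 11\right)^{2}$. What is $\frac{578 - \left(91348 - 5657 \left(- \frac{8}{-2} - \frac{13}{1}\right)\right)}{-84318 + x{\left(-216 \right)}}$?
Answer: $\frac{141683}{83918} \approx 1.6884$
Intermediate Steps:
$x{\left(q \right)} = 400$ ($x{\left(q \right)} = \left(-20\right)^{2} = 400$)
$\frac{578 - \left(91348 - 5657 \left(- \frac{8}{-2} - \frac{13}{1}\right)\right)}{-84318 + x{\left(-216 \right)}} = \frac{578 - \left(91348 - 5657 \left(- \frac{8}{-2} - \frac{13}{1}\right)\right)}{-84318 + 400} = \frac{578 - \left(91348 - 5657 \left(\left(-8\right) \left(- \frac{1}{2}\right) - 13\right)\right)}{-83918} = \left(578 - \left(91348 - 5657 \left(4 - 13\right)\right)\right) \left(- \frac{1}{83918}\right) = \left(578 + \left(5657 \left(-9\right) - 91348\right)\right) \left(- \frac{1}{83918}\right) = \left(578 - 142261\right) \left(- \frac{1}{83918}\right) = \left(-141683\right) \left(- \frac{1}{83918}\right) = \frac{141683}{83918}$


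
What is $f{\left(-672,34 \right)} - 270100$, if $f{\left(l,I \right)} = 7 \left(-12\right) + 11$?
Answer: $-270173$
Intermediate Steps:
$f{\left(l,I \right)} = -73$ ($f{\left(l,I \right)} = -84 + 11 = -73$)
$f{\left(-672,34 \right)} - 270100 = -73 - 270100 = -270173$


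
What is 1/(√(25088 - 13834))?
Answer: √11254/11254 ≈ 0.0094264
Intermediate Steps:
1/(√(25088 - 13834)) = 1/(√11254) = √11254/11254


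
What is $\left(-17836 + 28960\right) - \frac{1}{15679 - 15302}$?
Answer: $\frac{4193747}{377} \approx 11124.0$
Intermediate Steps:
$\left(-17836 + 28960\right) - \frac{1}{15679 - 15302} = 11124 - \frac{1}{377} = \frac{4193747}{377}$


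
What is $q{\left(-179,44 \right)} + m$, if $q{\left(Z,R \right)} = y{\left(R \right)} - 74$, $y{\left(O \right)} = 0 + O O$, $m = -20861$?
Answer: $-18999$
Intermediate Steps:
$y{\left(O \right)} = O^{2}$ ($y{\left(O \right)} = 0 + O^{2} = O^{2}$)
$q{\left(Z,R \right)} = -74 + R^{2}$ ($q{\left(Z,R \right)} = R^{2} - 74 = -74 + R^{2}$)
$q{\left(-179,44 \right)} + m = \left(-74 + 44^{2}\right) - 20861 = \left(-74 + 1936\right) - 20861 = 1862 - 20861 = -18999$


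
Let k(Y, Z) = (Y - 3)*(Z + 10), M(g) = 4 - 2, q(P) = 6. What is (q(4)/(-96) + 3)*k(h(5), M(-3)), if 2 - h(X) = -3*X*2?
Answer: 4089/4 ≈ 1022.3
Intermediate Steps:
M(g) = 2
h(X) = 2 + 6*X (h(X) = 2 - (-3*X)*2 = 2 - (-6)*X = 2 + 6*X)
k(Y, Z) = (-3 + Y)*(10 + Z)
(q(4)/(-96) + 3)*k(h(5), M(-3)) = (6/(-96) + 3)*(-30 - 3*2 + 10*(2 + 6*5) + (2 + 6*5)*2) = (6*(-1/96) + 3)*(-30 - 6 + 10*(2 + 30) + (2 + 30)*2) = (-1/16 + 3)*(-30 - 6 + 10*32 + 32*2) = 47*(-30 - 6 + 320 + 64)/16 = (47/16)*348 = 4089/4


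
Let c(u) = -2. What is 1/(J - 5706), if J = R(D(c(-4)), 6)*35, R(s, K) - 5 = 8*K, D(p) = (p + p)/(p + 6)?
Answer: -1/3851 ≈ -0.00025967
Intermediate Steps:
D(p) = 2*p/(6 + p) (D(p) = (2*p)/(6 + p) = 2*p/(6 + p))
R(s, K) = 5 + 8*K
J = 1855 (J = (5 + 8*6)*35 = (5 + 48)*35 = 53*35 = 1855)
1/(J - 5706) = 1/(1855 - 5706) = 1/(-3851) = -1/3851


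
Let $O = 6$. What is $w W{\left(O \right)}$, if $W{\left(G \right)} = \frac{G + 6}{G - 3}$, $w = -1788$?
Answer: $-7152$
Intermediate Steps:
$W{\left(G \right)} = \frac{6 + G}{-3 + G}$
$w W{\left(O \right)} = - 1788 \frac{6 + 6}{-3 + 6} = - 1788 \cdot \frac{1}{3} \cdot 12 = \left(-1788\right) 4 = -7152$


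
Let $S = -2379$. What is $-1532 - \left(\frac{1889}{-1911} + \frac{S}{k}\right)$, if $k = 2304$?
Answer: $- \frac{249496729}{163072} \approx -1530.0$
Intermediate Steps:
$-1532 - \left(\frac{1889}{-1911} + \frac{S}{k}\right) = -1532 - \left(\frac{1889}{-1911} - \frac{2379}{2304}\right) = -1532 - \left(1889 \left(- \frac{1}{1911}\right) - \frac{793}{768}\right) = -1532 - \left(- \frac{1889}{1911} - \frac{793}{768}\right) = -1532 - - \frac{329575}{163072} = -1532 + \frac{329575}{163072} = - \frac{249496729}{163072}$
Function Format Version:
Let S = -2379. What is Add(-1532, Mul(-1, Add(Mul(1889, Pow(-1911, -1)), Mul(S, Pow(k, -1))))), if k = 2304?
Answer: Rational(-249496729, 163072) ≈ -1530.0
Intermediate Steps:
Add(-1532, Mul(-1, Add(Mul(1889, Pow(-1911, -1)), Mul(S, Pow(k, -1))))) = Add(-1532, Mul(-1, Add(Mul(1889, Pow(-1911, -1)), Mul(-2379, Pow(2304, -1))))) = Add(-1532, Mul(-1, Add(Mul(1889, Rational(-1, 1911)), Mul(-2379, Rational(1, 2304))))) = Add(-1532, Mul(-1, Add(Rational(-1889, 1911), Rational(-793, 768)))) = Add(-1532, Mul(-1, Rational(-329575, 163072))) = Add(-1532, Rational(329575, 163072)) = Rational(-249496729, 163072)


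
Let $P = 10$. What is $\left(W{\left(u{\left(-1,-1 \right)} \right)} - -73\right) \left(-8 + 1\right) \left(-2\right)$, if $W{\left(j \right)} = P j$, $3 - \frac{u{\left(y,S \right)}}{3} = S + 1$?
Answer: $2282$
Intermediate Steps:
$u{\left(y,S \right)} = 6 - 3 S$ ($u{\left(y,S \right)} = 9 - 3 \left(S + 1\right) = 9 - 3 \left(1 + S\right) = 9 - \left(3 + 3 S\right) = 6 - 3 S$)
$W{\left(j \right)} = 10 j$
$\left(W{\left(u{\left(-1,-1 \right)} \right)} - -73\right) \left(-8 + 1\right) \left(-2\right) = \left(10 \left(6 - -3\right) - -73\right) \left(-8 + 1\right) \left(-2\right) = \left(10 \left(6 + 3\right) + 73\right) \left(\left(-7\right) \left(-2\right)\right) = \left(10 \cdot 9 + 73\right) 14 = \left(90 + 73\right) 14 = 163 \cdot 14 = 2282$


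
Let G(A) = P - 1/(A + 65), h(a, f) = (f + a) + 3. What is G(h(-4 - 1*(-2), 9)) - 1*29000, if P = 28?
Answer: -2172901/75 ≈ -28972.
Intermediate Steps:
h(a, f) = 3 + a + f (h(a, f) = (a + f) + 3 = 3 + a + f)
G(A) = 28 - 1/(65 + A) (G(A) = 28 - 1/(A + 65) = 28 - 1/(65 + A))
G(h(-4 - 1*(-2), 9)) - 1*29000 = (1819 + 28*(3 + (-4 - 1*(-2)) + 9))/(65 + (3 + (-4 - 1*(-2)) + 9)) - 1*29000 = (1819 + 28*(3 + (-4 + 2) + 9))/(65 + (3 + (-4 + 2) + 9)) - 29000 = (1819 + 28*(3 - 2 + 9))/(65 + (3 - 2 + 9)) - 29000 = (1819 + 28*10)/(65 + 10) - 29000 = (1819 + 280)/75 - 29000 = (1/75)*2099 - 29000 = 2099/75 - 29000 = -2172901/75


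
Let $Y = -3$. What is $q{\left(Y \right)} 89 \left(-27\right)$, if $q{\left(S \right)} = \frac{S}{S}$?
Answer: $-2403$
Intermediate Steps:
$q{\left(S \right)} = 1$
$q{\left(Y \right)} 89 \left(-27\right) = 1 \cdot 89 \left(-27\right) = 89 \left(-27\right) = -2403$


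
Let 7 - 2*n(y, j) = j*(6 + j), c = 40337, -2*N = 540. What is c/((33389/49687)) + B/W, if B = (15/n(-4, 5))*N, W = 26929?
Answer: 1118585859203/18634868 ≈ 60027.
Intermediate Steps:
N = -270 (N = -½*540 = -270)
n(y, j) = 7/2 - j*(6 + j)/2
B = 675/4 (B = (15/(7/2 - 3*5 - ½*5²))*(-270) = (15/(7/2 - 15 - ½*25))*(-270) = (15/(7/2 - 15 - 25/2))*(-270) = (15/(-24))*(-270) = (15*(-1/24))*(-270) = -5/8*(-270) = 675/4 ≈ 168.75)
c/((33389/49687)) + B/W = 40337/((33389/49687)) + (675/4)/26929 = 40337/((33389*(1/49687))) + (675/4)*(1/26929) = 40337/(33389/49687) + 675/107716 = 40337*(49687/33389) + 675/107716 = 10384583/173 + 675/107716 = 1118585859203/18634868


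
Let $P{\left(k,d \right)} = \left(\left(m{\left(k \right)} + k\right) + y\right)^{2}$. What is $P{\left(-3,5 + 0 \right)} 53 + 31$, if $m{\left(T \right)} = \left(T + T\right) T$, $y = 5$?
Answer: $21231$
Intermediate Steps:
$m{\left(T \right)} = 2 T^{2}$ ($m{\left(T \right)} = 2 T T = 2 T^{2}$)
$P{\left(k,d \right)} = \left(5 + k + 2 k^{2}\right)^{2}$ ($P{\left(k,d \right)} = \left(\left(2 k^{2} + k\right) + 5\right)^{2} = \left(\left(k + 2 k^{2}\right) + 5\right)^{2} = \left(5 + k + 2 k^{2}\right)^{2}$)
$P{\left(-3,5 + 0 \right)} 53 + 31 = \left(5 - 3 + 2 \left(-3\right)^{2}\right)^{2} \cdot 53 + 31 = \left(5 - 3 + 2 \cdot 9\right)^{2} \cdot 53 + 31 = \left(5 - 3 + 18\right)^{2} \cdot 53 + 31 = 20^{2} \cdot 53 + 31 = 400 \cdot 53 + 31 = 21200 + 31 = 21231$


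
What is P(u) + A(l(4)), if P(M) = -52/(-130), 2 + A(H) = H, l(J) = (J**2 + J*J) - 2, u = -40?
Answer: 142/5 ≈ 28.400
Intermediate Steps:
l(J) = -2 + 2*J**2 (l(J) = (J**2 + J**2) - 2 = 2*J**2 - 2 = -2 + 2*J**2)
A(H) = -2 + H
P(M) = 2/5 (P(M) = -52*(-1/130) = 2/5)
P(u) + A(l(4)) = 2/5 + (-2 + (-2 + 2*4**2)) = 2/5 + (-2 + (-2 + 2*16)) = 2/5 + (-2 + (-2 + 32)) = 2/5 + (-2 + 30) = 2/5 + 28 = 142/5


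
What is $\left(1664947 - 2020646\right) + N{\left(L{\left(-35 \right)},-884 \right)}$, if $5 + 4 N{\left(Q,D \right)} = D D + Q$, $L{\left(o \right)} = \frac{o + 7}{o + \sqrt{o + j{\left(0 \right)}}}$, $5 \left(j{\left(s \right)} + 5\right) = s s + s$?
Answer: $- \frac{162260089}{1012} + \frac{14 i \sqrt{10}}{1265} \approx -1.6034 \cdot 10^{5} + 0.034998 i$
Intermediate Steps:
$j{\left(s \right)} = -5 + \frac{s}{5} + \frac{s^{2}}{5}$ ($j{\left(s \right)} = -5 + \frac{s s + s}{5} = -5 + \frac{s^{2} + s}{5} = -5 + \frac{s + s^{2}}{5} = -5 + \left(\frac{s}{5} + \frac{s^{2}}{5}\right) = -5 + \frac{s}{5} + \frac{s^{2}}{5}$)
$L{\left(o \right)} = \frac{7 + o}{o + \sqrt{-5 + o}}$ ($L{\left(o \right)} = \frac{o + 7}{o + \sqrt{o + \left(-5 + \frac{1}{5} \cdot 0 + \frac{0^{2}}{5}\right)}} = \frac{7 + o}{o + \sqrt{o + \left(-5 + 0 + \frac{1}{5} \cdot 0\right)}} = \frac{7 + o}{o + \sqrt{o + \left(-5 + 0 + 0\right)}} = \frac{7 + o}{o + \sqrt{o - 5}} = \frac{7 + o}{o + \sqrt{-5 + o}}$)
$N{\left(Q,D \right)} = - \frac{5}{4} + \frac{Q}{4} + \frac{D^{2}}{4}$ ($N{\left(Q,D \right)} = - \frac{5}{4} + \frac{D D + Q}{4} = - \frac{5}{4} + \frac{D^{2} + Q}{4} = - \frac{5}{4} + \frac{Q + D^{2}}{4} = - \frac{5}{4} + \left(\frac{Q}{4} + \frac{D^{2}}{4}\right) = - \frac{5}{4} + \frac{Q}{4} + \frac{D^{2}}{4}$)
$\left(1664947 - 2020646\right) + N{\left(L{\left(-35 \right)},-884 \right)} = \left(1664947 - 2020646\right) + \left(- \frac{5}{4} + \frac{\frac{1}{-35 + \sqrt{-5 - 35}} \left(7 - 35\right)}{4} + \frac{\left(-884\right)^{2}}{4}\right) = -355699 + \left(- \frac{5}{4} + \frac{\frac{1}{-35 + \sqrt{-40}} \left(-28\right)}{4} + \frac{1}{4} \cdot 781456\right) = -355699 + \left(- \frac{5}{4} + \frac{\frac{1}{-35 + 2 i \sqrt{10}} \left(-28\right)}{4} + 195364\right) = -355699 + \left(- \frac{5}{4} + \frac{\left(-28\right) \frac{1}{-35 + 2 i \sqrt{10}}}{4} + 195364\right) = -355699 - \left(- \frac{781451}{4} + \frac{7}{-35 + 2 i \sqrt{10}}\right) = -355699 + \left(\frac{781451}{4} - \frac{7}{-35 + 2 i \sqrt{10}}\right) = - \frac{641345}{4} - \frac{7}{-35 + 2 i \sqrt{10}}$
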